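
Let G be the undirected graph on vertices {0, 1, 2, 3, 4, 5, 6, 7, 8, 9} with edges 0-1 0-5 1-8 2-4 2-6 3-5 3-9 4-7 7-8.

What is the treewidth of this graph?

A width-1 tree decomposition is:
Bags: B1 = {3, 9}  B2 = {3, 5}  B3 = {0, 5}  B4 = {0, 1}  B5 = {1, 8}  B6 = {7, 8}  B7 = {4, 7}  B8 = {2, 4}  B9 = {2, 6}
Tree: B1–B2, B2–B3, B3–B4, B4–B5, B5–B6, B6–B7, B7–B8, B8–B9
Every bag has size at most 2, so the width is 2 − 1 = 1 and tw(G) ≤ 1. Since G has at least one edge (e.g. 9–3), it is not an edgeless graph, so tw(G) ≥ 1. Hence tw(G) = 1 exactly.

1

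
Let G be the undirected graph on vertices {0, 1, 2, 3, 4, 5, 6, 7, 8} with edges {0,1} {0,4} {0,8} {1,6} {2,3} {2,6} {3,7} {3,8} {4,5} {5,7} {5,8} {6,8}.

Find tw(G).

A width-3 tree decomposition is:
Bags: B1 = {0, 1, 4, 6}  B2 = {0, 4, 6, 8}  B3 = {4, 5, 6, 8}  B4 = {2, 5, 6, 8}  B5 = {2, 3, 5, 8}  B6 = {2, 3, 5, 7}
Tree: B1–B2, B2–B3, B3–B4, B4–B5, B5–B6
Each bag holds 4 vertices, so the decomposition has width 3, which upper-bounds the treewidth. For the lower bound: the 4 vertex sets {0,1,4}, {6}, {8}, {2,3,5,7} are disjoint, each induces a connected subgraph, and every pair is joined by at least one edge of G. Contracting each set to a single vertex therefore yields K_{4} as a minor, and since treewidth is minor-monotone, tw(G) ≥ tw(K_{4}) = 3. Hence tw(G) = 3 exactly.

3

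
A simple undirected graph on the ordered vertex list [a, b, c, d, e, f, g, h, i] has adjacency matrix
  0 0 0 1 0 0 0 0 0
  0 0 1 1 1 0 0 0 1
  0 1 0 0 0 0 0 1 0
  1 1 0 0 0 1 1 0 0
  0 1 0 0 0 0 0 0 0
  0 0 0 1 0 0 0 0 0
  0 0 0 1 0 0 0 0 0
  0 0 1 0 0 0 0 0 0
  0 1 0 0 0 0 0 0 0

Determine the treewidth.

A width-1 tree decomposition is:
Bags: B1 = {b, i}  B2 = {b, d}  B3 = {d, g}  B4 = {b, c}  B5 = {a, d}  B6 = {c, h}  B7 = {d, f}  B8 = {b, e}
Tree: B1–B2, B2–B3, B1–B4, B3–B5, B4–B6, B2–B7, B2–B8
The largest bag has 2 vertices, giving width 1; this decomposition certifies tw(G) ≤ 1. G has an edge, so its treewidth is at least 1. Combining the bounds, tw(G) = 1.

1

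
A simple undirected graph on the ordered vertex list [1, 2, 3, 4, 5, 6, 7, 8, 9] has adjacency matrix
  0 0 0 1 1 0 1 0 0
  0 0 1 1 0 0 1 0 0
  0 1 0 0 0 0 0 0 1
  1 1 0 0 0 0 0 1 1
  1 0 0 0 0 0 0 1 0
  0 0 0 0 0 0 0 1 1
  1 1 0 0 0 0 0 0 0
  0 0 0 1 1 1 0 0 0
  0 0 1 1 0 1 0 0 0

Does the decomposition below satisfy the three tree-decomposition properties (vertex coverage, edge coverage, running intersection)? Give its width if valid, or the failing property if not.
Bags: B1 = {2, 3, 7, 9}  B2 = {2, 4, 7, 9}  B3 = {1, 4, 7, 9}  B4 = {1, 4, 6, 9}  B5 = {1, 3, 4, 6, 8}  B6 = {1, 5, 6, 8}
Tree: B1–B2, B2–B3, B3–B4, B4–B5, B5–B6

No — bags containing vertex 3 are not connected in the tree.

A tree decomposition must satisfy three properties: every vertex lies in some bag; for every edge, both endpoints lie together in some bag; and for every vertex, the bags containing it form a connected subtree. Here bags containing vertex 3 are not connected in the tree, so the decomposition is invalid.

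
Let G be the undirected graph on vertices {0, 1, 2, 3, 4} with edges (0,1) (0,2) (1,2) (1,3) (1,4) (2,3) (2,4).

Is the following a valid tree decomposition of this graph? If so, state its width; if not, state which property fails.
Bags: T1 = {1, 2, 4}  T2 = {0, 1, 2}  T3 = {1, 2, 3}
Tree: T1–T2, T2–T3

Every vertex of G appears in some bag (union = {0, 1, 2, 3, 4}); every edge is covered by a bag; and for each vertex v the set of bags containing v is connected in the bag tree. The decomposition is therefore valid. The largest bag has 3 vertices, so the width is 2.

Yes; width 2.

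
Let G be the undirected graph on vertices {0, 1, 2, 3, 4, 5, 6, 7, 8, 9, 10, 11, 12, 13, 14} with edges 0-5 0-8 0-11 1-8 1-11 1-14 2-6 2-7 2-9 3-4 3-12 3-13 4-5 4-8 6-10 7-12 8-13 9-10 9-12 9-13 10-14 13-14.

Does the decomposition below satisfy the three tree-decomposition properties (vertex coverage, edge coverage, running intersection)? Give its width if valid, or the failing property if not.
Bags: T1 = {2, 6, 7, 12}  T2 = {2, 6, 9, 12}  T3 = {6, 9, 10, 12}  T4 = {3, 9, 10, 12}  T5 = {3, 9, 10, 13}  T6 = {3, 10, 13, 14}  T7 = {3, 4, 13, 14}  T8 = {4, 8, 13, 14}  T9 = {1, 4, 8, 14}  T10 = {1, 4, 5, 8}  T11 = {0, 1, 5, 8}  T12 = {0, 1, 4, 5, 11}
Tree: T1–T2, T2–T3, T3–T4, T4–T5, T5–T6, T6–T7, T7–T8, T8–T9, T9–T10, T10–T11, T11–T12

No — bags containing vertex 4 are not connected in the tree.

A tree decomposition must satisfy three properties: every vertex lies in some bag; for every edge, both endpoints lie together in some bag; and for every vertex, the bags containing it form a connected subtree. Here bags containing vertex 4 are not connected in the tree, so the decomposition is invalid.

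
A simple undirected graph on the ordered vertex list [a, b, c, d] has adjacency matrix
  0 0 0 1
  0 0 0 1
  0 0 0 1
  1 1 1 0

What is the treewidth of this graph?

A width-1 tree decomposition is:
Bags: B1 = {c, d}  B2 = {a, d}  B3 = {b, d}
Tree: B1–B2, B2–B3
Every bag has size at most 2, so the width is 2 − 1 = 1 and tw(G) ≤ 1. Since G has at least one edge (e.g. d–c), it is not an edgeless graph, so tw(G) ≥ 1. The upper and lower bounds meet at 1, so that is the treewidth.

1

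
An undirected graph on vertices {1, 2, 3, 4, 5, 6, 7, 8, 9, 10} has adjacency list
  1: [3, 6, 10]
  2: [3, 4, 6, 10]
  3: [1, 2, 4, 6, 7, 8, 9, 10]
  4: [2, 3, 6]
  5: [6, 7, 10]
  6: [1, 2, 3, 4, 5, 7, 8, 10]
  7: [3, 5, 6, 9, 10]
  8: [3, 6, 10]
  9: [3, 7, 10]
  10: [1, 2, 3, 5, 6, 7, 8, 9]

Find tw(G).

3

A width-3 tree decomposition is:
Bags: B1 = {3, 6, 7, 10}  B2 = {1, 3, 6, 10}  B3 = {2, 3, 6, 10}  B4 = {3, 7, 9, 10}  B5 = {2, 3, 4, 6}  B6 = {3, 6, 8, 10}  B7 = {5, 6, 7, 10}
Tree: B1–B2, B2–B3, B1–B4, B3–B5, B3–B6, B1–B7
Every bag has size at most 4, so the width is 4 − 1 = 3 and tw(G) ≤ 3. On the other hand G contains the 4-clique {3, 7, 9, 10}. A clique must lie in a single bag of any decomposition, so no decomposition can have width below 3. Hence tw(G) = 3 exactly.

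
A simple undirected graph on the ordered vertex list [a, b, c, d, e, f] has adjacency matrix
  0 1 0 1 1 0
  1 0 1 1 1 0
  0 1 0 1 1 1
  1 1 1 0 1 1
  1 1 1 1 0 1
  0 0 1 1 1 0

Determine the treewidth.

3

A width-3 tree decomposition is:
Bags: B1 = {b, c, d, e}  B2 = {c, d, e, f}  B3 = {a, b, d, e}
Tree: B1–B2, B1–B3
The largest bag has 4 vertices, giving width 3; this decomposition certifies tw(G) ≤ 3. On the other hand G contains the 4-clique {c, d, e, f}. A clique must lie in a single bag of any decomposition, so no decomposition can have width below 3. Therefore the treewidth is 3.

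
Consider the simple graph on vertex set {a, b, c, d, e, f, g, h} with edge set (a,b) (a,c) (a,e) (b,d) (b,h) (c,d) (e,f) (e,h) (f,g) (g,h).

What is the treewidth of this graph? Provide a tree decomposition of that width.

Treewidth 2.
Bags: B1 = {a, c, d}  B2 = {a, b, d}  B3 = {a, b, e}  B4 = {b, e, h}  B5 = {e, f, h}  B6 = {f, g, h}
Tree: B1–B2, B2–B3, B3–B4, B4–B5, B5–B6

Every bag has size at most 3, so the width is 3 − 1 = 2 and tw(G) ≤ 2. For the lower bound, G contains the cycle c–d–b–a–c, so G is not a forest; only forests have treewidth ≤ 1, hence tw(G) ≥ 2. Combining the bounds, tw(G) = 2.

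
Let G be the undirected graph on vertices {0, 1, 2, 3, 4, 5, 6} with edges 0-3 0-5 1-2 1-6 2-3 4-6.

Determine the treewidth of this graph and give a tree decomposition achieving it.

Treewidth 1.
Bags: B1 = {0, 5}  B2 = {0, 3}  B3 = {2, 3}  B4 = {1, 2}  B5 = {1, 6}  B6 = {4, 6}
Tree: B1–B2, B2–B3, B3–B4, B4–B5, B5–B6

The largest bag has 2 vertices, giving width 1; this decomposition certifies tw(G) ≤ 1. Since G has at least one edge (e.g. 5–0), it is not an edgeless graph, so tw(G) ≥ 1. Combining the bounds, tw(G) = 1.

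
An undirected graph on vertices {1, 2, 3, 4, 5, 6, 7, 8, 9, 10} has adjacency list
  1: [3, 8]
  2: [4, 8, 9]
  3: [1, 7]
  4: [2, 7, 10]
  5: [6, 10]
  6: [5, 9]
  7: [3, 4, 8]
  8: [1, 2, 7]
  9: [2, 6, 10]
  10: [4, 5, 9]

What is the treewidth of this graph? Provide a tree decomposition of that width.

Each bag holds 3 vertices, so the decomposition has width 2, which upper-bounds the treewidth. The edges 6–5–10–9–6 form a cycle, so G is not a tree and its treewidth is at least 2. Combining the bounds, tw(G) = 2.

Treewidth 2.
Bags: B1 = {5, 6, 9}  B2 = {5, 9, 10}  B3 = {2, 9, 10}  B4 = {2, 4, 10}  B5 = {2, 4, 8}  B6 = {4, 7, 8}  B7 = {1, 7, 8}  B8 = {1, 3, 7}
Tree: B1–B2, B2–B3, B3–B4, B4–B5, B5–B6, B6–B7, B7–B8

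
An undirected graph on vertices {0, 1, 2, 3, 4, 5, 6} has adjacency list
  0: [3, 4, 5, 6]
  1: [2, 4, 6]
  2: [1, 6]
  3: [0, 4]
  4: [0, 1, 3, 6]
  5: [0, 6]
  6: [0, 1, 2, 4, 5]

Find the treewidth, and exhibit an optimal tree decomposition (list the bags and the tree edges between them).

Treewidth 2.
One such decomposition:
Bags: B1 = {1, 4, 6}  B2 = {0, 4, 6}  B3 = {1, 2, 6}  B4 = {0, 3, 4}  B5 = {0, 5, 6}
Tree: B1–B2, B1–B3, B2–B4, B2–B5

Every bag has size at most 3, so the width is 3 − 1 = 2 and tw(G) ≤ 2. For the lower bound, the 3 vertices {0, 3, 4} are pairwise adjacent, and any tree decomposition puts a clique entirely inside one bag — forcing width ≥ 2. Therefore the treewidth is 2.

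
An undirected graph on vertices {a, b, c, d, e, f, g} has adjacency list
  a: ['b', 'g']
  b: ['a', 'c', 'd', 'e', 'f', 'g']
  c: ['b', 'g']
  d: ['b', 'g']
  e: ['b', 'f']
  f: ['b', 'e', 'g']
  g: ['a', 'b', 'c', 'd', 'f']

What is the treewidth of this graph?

A width-2 tree decomposition is:
Bags: B1 = {b, d, g}  B2 = {b, f, g}  B3 = {a, b, g}  B4 = {b, e, f}  B5 = {b, c, g}
Tree: B1–B2, B2–B3, B2–B4, B3–B5
The largest bag has 3 vertices, giving width 2; this decomposition certifies tw(G) ≤ 2. Conversely, {b, d, g} is a clique of size 3, and the vertices of any clique must share a bag in every tree decomposition; so some bag has ≥ 3 vertices and tw(G) ≥ 2. Combining the bounds, tw(G) = 2.

2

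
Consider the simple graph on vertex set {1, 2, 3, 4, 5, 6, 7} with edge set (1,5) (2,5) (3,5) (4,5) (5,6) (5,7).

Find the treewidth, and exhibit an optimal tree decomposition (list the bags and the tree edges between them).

The largest bag has 2 vertices, giving width 1; this decomposition certifies tw(G) ≤ 1. Since G has at least one edge (e.g. 7–5), it is not an edgeless graph, so tw(G) ≥ 1. Combining the bounds, tw(G) = 1.

Treewidth 1.
One such decomposition:
Bags: B1 = {5, 7}  B2 = {5, 6}  B3 = {2, 5}  B4 = {4, 5}  B5 = {3, 5}  B6 = {1, 5}
Tree: B1–B2, B1–B3, B2–B4, B3–B5, B5–B6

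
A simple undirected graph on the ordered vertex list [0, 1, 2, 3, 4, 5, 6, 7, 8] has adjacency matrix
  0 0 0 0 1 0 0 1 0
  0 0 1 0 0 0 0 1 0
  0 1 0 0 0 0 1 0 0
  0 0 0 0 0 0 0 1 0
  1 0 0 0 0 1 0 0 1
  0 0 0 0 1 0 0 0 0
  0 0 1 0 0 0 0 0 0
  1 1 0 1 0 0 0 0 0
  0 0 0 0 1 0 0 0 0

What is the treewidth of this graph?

A width-1 tree decomposition is:
Bags: B1 = {0, 7}  B2 = {0, 4}  B3 = {4, 8}  B4 = {1, 7}  B5 = {4, 5}  B6 = {1, 2}  B7 = {3, 7}  B8 = {2, 6}
Tree: B1–B2, B2–B3, B1–B4, B3–B5, B4–B6, B4–B7, B6–B8
Each bag holds 2 vertices, so the decomposition has width 1, which upper-bounds the treewidth. G has an edge, so its treewidth is at least 1. The upper and lower bounds meet at 1, so that is the treewidth.

1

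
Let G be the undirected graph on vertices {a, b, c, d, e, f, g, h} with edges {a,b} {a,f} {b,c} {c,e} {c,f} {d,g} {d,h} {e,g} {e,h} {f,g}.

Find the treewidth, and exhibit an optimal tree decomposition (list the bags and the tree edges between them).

Treewidth 2.
One optimal decomposition is:
Bags: B1 = {d, e, h}  B2 = {d, e, g}  B3 = {c, e, g}  B4 = {c, f, g}  B5 = {b, c, f}  B6 = {a, b, f}
Tree: B1–B2, B2–B3, B3–B4, B4–B5, B5–B6

Each bag holds 3 vertices, so the decomposition has width 2, which upper-bounds the treewidth. Since h–d–g–e–h is a cycle in G, G is not acyclic. Forests are exactly the graphs of treewidth ≤ 1, so tw(G) ≥ 2. Hence tw(G) = 2 exactly.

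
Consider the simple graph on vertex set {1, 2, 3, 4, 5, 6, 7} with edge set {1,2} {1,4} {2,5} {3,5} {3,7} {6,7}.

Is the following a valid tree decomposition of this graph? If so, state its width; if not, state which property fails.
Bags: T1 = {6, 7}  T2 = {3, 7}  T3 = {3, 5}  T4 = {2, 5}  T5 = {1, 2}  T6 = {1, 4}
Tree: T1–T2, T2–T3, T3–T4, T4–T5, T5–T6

Yes; width 1.

Checking the three conditions: (i) the bags cover all of {1, 2, 3, 4, 5, 6, 7}; (ii) for each edge, some bag contains both endpoints; (iii) the bags containing any fixed vertex form a subtree. All hold, so the decomposition is valid with width 2 − 1 = 1.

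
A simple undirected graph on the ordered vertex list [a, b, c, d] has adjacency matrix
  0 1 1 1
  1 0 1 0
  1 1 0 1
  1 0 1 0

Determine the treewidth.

A width-2 tree decomposition is:
Bags: B1 = {a, c, d}  B2 = {a, b, c}
Tree: B1–B2
The largest bag has 3 vertices, giving width 2; this decomposition certifies tw(G) ≤ 2. For the lower bound, the 3 vertices {a, c, d} are pairwise adjacent, and any tree decomposition puts a clique entirely inside one bag — forcing width ≥ 2. Hence tw(G) = 2 exactly.

2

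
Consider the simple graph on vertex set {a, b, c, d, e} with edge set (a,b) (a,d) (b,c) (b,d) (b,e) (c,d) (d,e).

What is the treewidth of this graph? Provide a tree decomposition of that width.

The largest bag has 3 vertices, giving width 2; this decomposition certifies tw(G) ≤ 2. For the lower bound, the 3 vertices {b, d, e} are pairwise adjacent, and any tree decomposition puts a clique entirely inside one bag — forcing width ≥ 2. The upper and lower bounds meet at 2, so that is the treewidth.

Treewidth 2.
One optimal decomposition is:
Bags: B1 = {b, d, e}  B2 = {a, b, d}  B3 = {b, c, d}
Tree: B1–B2, B2–B3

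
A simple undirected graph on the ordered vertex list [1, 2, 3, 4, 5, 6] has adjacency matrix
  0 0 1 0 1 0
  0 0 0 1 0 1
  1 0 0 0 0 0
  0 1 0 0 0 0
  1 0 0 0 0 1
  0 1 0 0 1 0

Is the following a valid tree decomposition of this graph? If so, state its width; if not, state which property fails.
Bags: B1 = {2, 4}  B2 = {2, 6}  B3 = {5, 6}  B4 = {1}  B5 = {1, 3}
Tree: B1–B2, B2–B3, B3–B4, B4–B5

No — edge (5,1) lies in no bag.

A tree decomposition must satisfy three properties: every vertex lies in some bag; for every edge, both endpoints lie together in some bag; and for every vertex, the bags containing it form a connected subtree. Here edge (5,1) lies in no bag, so the decomposition is invalid.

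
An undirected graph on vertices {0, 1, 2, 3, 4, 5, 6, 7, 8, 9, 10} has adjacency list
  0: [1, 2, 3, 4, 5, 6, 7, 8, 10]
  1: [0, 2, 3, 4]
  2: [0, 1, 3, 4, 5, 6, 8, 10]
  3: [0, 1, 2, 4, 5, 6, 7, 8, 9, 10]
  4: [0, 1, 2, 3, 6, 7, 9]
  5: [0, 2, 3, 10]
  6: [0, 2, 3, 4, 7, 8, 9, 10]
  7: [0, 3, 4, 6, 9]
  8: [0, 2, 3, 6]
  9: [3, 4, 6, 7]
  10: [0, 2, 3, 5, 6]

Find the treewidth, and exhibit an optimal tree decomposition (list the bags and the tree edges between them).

Each bag holds 5 vertices, so the decomposition has width 4, which upper-bounds the treewidth. Conversely, {0, 1, 2, 3, 4} is a clique of size 5, and the vertices of any clique must share a bag in every tree decomposition; so some bag has ≥ 5 vertices and tw(G) ≥ 4. Therefore the treewidth is 4.

Treewidth 4.
One optimal decomposition is:
Bags: B1 = {0, 2, 3, 4, 6}  B2 = {0, 2, 3, 6, 8}  B3 = {0, 3, 4, 6, 7}  B4 = {3, 4, 6, 7, 9}  B5 = {0, 2, 3, 6, 10}  B6 = {0, 2, 3, 5, 10}  B7 = {0, 1, 2, 3, 4}
Tree: B1–B2, B1–B3, B3–B4, B2–B5, B5–B6, B1–B7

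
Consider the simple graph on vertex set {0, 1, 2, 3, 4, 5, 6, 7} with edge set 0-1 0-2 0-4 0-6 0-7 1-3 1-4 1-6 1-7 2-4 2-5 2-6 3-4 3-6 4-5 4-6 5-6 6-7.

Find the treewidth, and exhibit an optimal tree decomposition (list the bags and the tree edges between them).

Treewidth 3.
Bags: B1 = {0, 2, 4, 6}  B2 = {0, 1, 4, 6}  B3 = {0, 1, 6, 7}  B4 = {2, 4, 5, 6}  B5 = {1, 3, 4, 6}
Tree: B1–B2, B2–B3, B1–B4, B2–B5

Every bag has size at most 4, so the width is 4 − 1 = 3 and tw(G) ≤ 3. Conversely, {0, 1, 4, 6} is a clique of size 4, and the vertices of any clique must share a bag in every tree decomposition; so some bag has ≥ 4 vertices and tw(G) ≥ 3. The upper and lower bounds meet at 3, so that is the treewidth.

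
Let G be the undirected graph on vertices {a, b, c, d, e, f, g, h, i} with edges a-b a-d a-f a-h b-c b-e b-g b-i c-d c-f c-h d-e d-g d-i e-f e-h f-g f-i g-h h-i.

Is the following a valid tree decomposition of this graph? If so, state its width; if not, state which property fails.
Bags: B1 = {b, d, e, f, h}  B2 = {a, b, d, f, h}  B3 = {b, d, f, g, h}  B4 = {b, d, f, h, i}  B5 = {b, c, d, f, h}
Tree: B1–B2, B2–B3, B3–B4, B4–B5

Checking the three conditions: (i) the bags cover all of {a, b, c, d, e, f, g, h, i}; (ii) for each edge, some bag contains both endpoints; (iii) the bags containing any fixed vertex form a subtree. All hold, so the decomposition is valid with width 5 − 1 = 4.

Yes; width 4.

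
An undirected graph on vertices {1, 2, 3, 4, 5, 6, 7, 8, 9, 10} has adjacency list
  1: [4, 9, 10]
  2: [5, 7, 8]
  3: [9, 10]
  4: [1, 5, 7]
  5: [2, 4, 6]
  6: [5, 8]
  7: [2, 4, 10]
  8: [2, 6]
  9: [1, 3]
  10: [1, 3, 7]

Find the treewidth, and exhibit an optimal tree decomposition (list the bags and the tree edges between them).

Every bag has size at most 3, so the width is 3 − 1 = 2 and tw(G) ≤ 2. For the lower bound, G contains the cycle 6–8–2–5–6, so G is not a forest; only forests have treewidth ≤ 1, hence tw(G) ≥ 2. Hence tw(G) = 2 exactly.

Treewidth 2.
One such decomposition:
Bags: B1 = {5, 6, 8}  B2 = {2, 5, 8}  B3 = {2, 4, 5}  B4 = {2, 4, 7}  B5 = {1, 4, 7}  B6 = {1, 7, 10}  B7 = {1, 9, 10}  B8 = {3, 9, 10}
Tree: B1–B2, B2–B3, B3–B4, B4–B5, B5–B6, B6–B7, B7–B8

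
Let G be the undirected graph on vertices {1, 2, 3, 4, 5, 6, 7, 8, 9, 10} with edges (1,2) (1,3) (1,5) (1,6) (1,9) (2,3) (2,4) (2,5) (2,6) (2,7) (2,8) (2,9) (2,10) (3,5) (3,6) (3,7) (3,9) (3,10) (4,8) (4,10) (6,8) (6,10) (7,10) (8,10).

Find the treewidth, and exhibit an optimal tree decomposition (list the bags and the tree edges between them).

Treewidth 3.
One such decomposition:
Bags: B1 = {1, 2, 3, 5}  B2 = {1, 2, 3, 6}  B3 = {2, 3, 6, 10}  B4 = {2, 3, 7, 10}  B5 = {2, 6, 8, 10}  B6 = {1, 2, 3, 9}  B7 = {2, 4, 8, 10}
Tree: B1–B2, B2–B3, B3–B4, B3–B5, B1–B6, B5–B7

Each bag holds 4 vertices, so the decomposition has width 3, which upper-bounds the treewidth. For the lower bound, the 4 vertices {2, 4, 8, 10} are pairwise adjacent, and any tree decomposition puts a clique entirely inside one bag — forcing width ≥ 3. Therefore the treewidth is 3.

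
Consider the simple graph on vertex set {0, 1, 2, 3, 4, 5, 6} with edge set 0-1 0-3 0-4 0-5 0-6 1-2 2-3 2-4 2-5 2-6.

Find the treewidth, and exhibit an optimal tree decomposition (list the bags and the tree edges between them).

Every bag has size at most 3, so the width is 3 − 1 = 2 and tw(G) ≤ 2. For the lower bound, G contains the cycle 2–6–0–1–2, so G is not a forest; only forests have treewidth ≤ 1, hence tw(G) ≥ 2. The upper and lower bounds meet at 2, so that is the treewidth.

Treewidth 2.
One optimal decomposition is:
Bags: B1 = {0, 2, 6}  B2 = {0, 1, 2}  B3 = {0, 2, 3}  B4 = {0, 2, 5}  B5 = {0, 2, 4}
Tree: B1–B2, B2–B3, B3–B4, B4–B5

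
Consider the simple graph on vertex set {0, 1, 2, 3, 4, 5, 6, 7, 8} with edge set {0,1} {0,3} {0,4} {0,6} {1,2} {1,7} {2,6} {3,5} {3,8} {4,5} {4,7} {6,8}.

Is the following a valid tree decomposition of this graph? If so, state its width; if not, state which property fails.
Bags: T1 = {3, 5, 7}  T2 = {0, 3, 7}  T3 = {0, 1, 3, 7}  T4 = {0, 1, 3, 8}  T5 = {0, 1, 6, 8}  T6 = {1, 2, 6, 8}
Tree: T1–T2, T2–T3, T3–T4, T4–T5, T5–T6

A tree decomposition must satisfy three properties: every vertex lies in some bag; for every edge, both endpoints lie together in some bag; and for every vertex, the bags containing it form a connected subtree. Here vertex 4 appears in no bag, so the decomposition is invalid.

No — vertex 4 appears in no bag.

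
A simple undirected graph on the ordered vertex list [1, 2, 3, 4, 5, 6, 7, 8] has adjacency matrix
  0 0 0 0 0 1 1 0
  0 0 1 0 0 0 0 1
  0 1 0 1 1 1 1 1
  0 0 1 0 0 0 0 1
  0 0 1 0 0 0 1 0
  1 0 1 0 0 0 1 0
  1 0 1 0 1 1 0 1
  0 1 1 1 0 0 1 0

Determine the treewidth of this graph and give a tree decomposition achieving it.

Each bag holds 3 vertices, so the decomposition has width 2, which upper-bounds the treewidth. Conversely, {1, 6, 7} is a clique of size 3, and the vertices of any clique must share a bag in every tree decomposition; so some bag has ≥ 3 vertices and tw(G) ≥ 2. Therefore the treewidth is 2.

Treewidth 2.
Bags: B1 = {3, 6, 7}  B2 = {3, 7, 8}  B3 = {3, 4, 8}  B4 = {2, 3, 8}  B5 = {3, 5, 7}  B6 = {1, 6, 7}
Tree: B1–B2, B2–B3, B3–B4, B2–B5, B1–B6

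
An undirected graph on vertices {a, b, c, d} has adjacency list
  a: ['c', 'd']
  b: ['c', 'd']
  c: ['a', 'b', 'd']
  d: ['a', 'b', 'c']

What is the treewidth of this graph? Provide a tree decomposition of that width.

The largest bag has 3 vertices, giving width 2; this decomposition certifies tw(G) ≤ 2. For the lower bound, the 3 vertices {a, c, d} are pairwise adjacent, and any tree decomposition puts a clique entirely inside one bag — forcing width ≥ 2. Hence tw(G) = 2 exactly.

Treewidth 2.
Bags: B1 = {b, c, d}  B2 = {a, c, d}
Tree: B1–B2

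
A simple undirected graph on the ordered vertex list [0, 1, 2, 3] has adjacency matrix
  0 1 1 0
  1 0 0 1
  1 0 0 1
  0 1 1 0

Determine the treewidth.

A width-2 tree decomposition is:
Bags: B1 = {0, 1, 2}  B2 = {1, 2, 3}
Tree: B1–B2
The largest bag has 3 vertices, giving width 2; this decomposition certifies tw(G) ≤ 2. For the lower bound, G contains the cycle 1–0–2–3–1, so G is not a forest; only forests have treewidth ≤ 1, hence tw(G) ≥ 2. Therefore the treewidth is 2.

2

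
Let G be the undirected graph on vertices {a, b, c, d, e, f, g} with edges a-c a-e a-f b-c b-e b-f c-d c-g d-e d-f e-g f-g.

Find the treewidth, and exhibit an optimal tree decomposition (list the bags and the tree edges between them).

Treewidth 3.
One such decomposition:
Bags: B1 = {a, c, e, f}  B2 = {b, c, e, f}  B3 = {c, e, f, g}  B4 = {c, d, e, f}
Tree: B1–B2, B2–B3, B3–B4

The largest bag has 4 vertices, giving width 3; this decomposition certifies tw(G) ≤ 3. For the lower bound: the 4 vertex sets {a,e}, {b,c}, {f}, {g} are disjoint, each induces a connected subgraph, and every pair is joined by at least one edge of G. Contracting each set to a single vertex therefore yields K_{4} as a minor, and since treewidth is minor-monotone, tw(G) ≥ tw(K_{4}) = 3. The upper and lower bounds meet at 3, so that is the treewidth.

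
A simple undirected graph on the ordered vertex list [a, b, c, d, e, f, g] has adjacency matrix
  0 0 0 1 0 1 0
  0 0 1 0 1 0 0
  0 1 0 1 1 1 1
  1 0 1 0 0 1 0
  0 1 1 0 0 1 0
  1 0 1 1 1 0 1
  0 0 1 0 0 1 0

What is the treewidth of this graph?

2

A width-2 tree decomposition is:
Bags: B1 = {c, f, g}  B2 = {c, d, f}  B3 = {c, e, f}  B4 = {a, d, f}  B5 = {b, c, e}
Tree: B1–B2, B1–B3, B2–B4, B3–B5
The largest bag has 3 vertices, giving width 2; this decomposition certifies tw(G) ≤ 2. For the lower bound, the 3 vertices {c, d, f} are pairwise adjacent, and any tree decomposition puts a clique entirely inside one bag — forcing width ≥ 2. The upper and lower bounds meet at 2, so that is the treewidth.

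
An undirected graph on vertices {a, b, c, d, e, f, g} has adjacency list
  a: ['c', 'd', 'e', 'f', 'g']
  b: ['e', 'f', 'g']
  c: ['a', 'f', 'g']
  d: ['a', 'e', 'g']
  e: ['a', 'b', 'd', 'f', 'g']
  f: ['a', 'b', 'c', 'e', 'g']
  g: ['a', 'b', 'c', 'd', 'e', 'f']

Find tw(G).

3

A width-3 tree decomposition is:
Bags: B1 = {b, e, f, g}  B2 = {a, e, f, g}  B3 = {a, c, f, g}  B4 = {a, d, e, g}
Tree: B1–B2, B2–B3, B2–B4
Every bag has size at most 4, so the width is 4 − 1 = 3 and tw(G) ≤ 3. Conversely, {a, d, e, g} is a clique of size 4, and the vertices of any clique must share a bag in every tree decomposition; so some bag has ≥ 4 vertices and tw(G) ≥ 3. Hence tw(G) = 3 exactly.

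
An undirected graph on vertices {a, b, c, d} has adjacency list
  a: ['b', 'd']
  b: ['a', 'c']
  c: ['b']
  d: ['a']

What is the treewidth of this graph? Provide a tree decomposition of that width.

The largest bag has 2 vertices, giving width 1; this decomposition certifies tw(G) ≤ 1. G has an edge, so its treewidth is at least 1. The upper and lower bounds meet at 1, so that is the treewidth.

Treewidth 1.
One optimal decomposition is:
Bags: B1 = {a, d}  B2 = {a, b}  B3 = {b, c}
Tree: B1–B2, B2–B3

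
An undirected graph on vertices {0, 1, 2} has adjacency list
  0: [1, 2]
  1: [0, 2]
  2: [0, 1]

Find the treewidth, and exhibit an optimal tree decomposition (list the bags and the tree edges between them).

Treewidth 2.
One such decomposition:
Bags: B1 = {0, 1, 2}
Tree: (single bag)

With just one bag of size 3, the width is 3 − 1 = 2, so tw(G) ≤ 2. On the other hand G contains the 3-clique {0, 1, 2}. A clique must lie in a single bag of any decomposition, so no decomposition can have width below 2. Hence tw(G) = 2 exactly.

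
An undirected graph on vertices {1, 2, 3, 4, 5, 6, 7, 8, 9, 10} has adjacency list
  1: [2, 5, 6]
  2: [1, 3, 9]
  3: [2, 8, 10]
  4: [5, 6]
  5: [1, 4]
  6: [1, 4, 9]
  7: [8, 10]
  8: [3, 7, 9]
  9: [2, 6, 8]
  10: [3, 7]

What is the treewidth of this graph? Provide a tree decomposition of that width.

Treewidth 2.
One such decomposition:
Bags: B1 = {1, 4, 5}  B2 = {1, 4, 6}  B3 = {1, 2, 6}  B4 = {2, 6, 9}  B5 = {2, 3, 9}  B6 = {3, 8, 9}  B7 = {3, 8, 10}  B8 = {7, 8, 10}
Tree: B1–B2, B2–B3, B3–B4, B4–B5, B5–B6, B6–B7, B7–B8

Each bag holds 3 vertices, so the decomposition has width 2, which upper-bounds the treewidth. The edges 5–4–6–1–5 form a cycle, so G is not a tree and its treewidth is at least 2. Combining the bounds, tw(G) = 2.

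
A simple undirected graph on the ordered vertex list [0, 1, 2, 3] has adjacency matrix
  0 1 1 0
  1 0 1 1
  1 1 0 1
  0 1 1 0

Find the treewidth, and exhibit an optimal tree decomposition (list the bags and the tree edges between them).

Treewidth 2.
One optimal decomposition is:
Bags: B1 = {1, 2, 3}  B2 = {0, 1, 2}
Tree: B1–B2

Every bag has size at most 3, so the width is 3 − 1 = 2 and tw(G) ≤ 2. Conversely, {0, 1, 2} is a clique of size 3, and the vertices of any clique must share a bag in every tree decomposition; so some bag has ≥ 3 vertices and tw(G) ≥ 2. Hence tw(G) = 2 exactly.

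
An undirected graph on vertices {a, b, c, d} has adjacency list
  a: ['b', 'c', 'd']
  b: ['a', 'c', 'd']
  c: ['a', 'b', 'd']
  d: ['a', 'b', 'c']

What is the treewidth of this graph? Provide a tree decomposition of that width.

Treewidth 3.
One such decomposition:
Bags: B1 = {a, b, c, d}
Tree: (single bag)

A single bag containing all 4 vertices is trivially a valid decomposition of width 3. For the lower bound, the 4 vertices {a, b, c, d} are pairwise adjacent, and any tree decomposition puts a clique entirely inside one bag — forcing width ≥ 3. Therefore the treewidth is 3.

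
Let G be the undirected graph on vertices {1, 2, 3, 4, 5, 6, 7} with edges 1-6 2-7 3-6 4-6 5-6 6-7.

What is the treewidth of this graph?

A width-1 tree decomposition is:
Bags: B1 = {6, 7}  B2 = {1, 6}  B3 = {4, 6}  B4 = {3, 6}  B5 = {5, 6}  B6 = {2, 7}
Tree: B1–B2, B2–B3, B1–B4, B3–B5, B1–B6
Each bag holds 2 vertices, so the decomposition has width 1, which upper-bounds the treewidth. Since G has at least one edge (e.g. 6–7), it is not an edgeless graph, so tw(G) ≥ 1. Combining the bounds, tw(G) = 1.

1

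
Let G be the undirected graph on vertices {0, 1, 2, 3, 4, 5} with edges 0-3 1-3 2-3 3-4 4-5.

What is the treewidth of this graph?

1

A width-1 tree decomposition is:
Bags: B1 = {3, 4}  B2 = {1, 3}  B3 = {0, 3}  B4 = {4, 5}  B5 = {2, 3}
Tree: B1–B2, B1–B3, B1–B4, B1–B5
Each bag holds 2 vertices, so the decomposition has width 1, which upper-bounds the treewidth. G has an edge, so its treewidth is at least 1. Hence tw(G) = 1 exactly.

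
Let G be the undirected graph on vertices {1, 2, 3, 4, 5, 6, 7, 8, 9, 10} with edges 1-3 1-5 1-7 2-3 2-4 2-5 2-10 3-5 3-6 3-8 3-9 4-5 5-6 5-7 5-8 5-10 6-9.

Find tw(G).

A width-2 tree decomposition is:
Bags: B1 = {2, 4, 5}  B2 = {2, 3, 5}  B3 = {3, 5, 8}  B4 = {3, 5, 6}  B5 = {1, 3, 5}  B6 = {2, 5, 10}  B7 = {3, 6, 9}  B8 = {1, 5, 7}
Tree: B1–B2, B2–B3, B3–B4, B4–B5, B1–B6, B4–B7, B5–B8
Every bag has size at most 3, so the width is 3 − 1 = 2 and tw(G) ≤ 2. On the other hand G contains the 3-clique {3, 6, 9}. A clique must lie in a single bag of any decomposition, so no decomposition can have width below 2. Hence tw(G) = 2 exactly.

2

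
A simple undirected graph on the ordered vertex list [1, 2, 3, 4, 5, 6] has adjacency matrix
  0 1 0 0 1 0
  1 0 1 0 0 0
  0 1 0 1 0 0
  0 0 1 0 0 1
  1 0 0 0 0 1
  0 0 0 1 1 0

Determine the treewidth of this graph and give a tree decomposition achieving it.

Every bag has size at most 3, so the width is 3 − 1 = 2 and tw(G) ≤ 2. Since 6–4–3–2–1–5–6 is a cycle in G, G is not acyclic. Forests are exactly the graphs of treewidth ≤ 1, so tw(G) ≥ 2. Therefore the treewidth is 2.

Treewidth 2.
One such decomposition:
Bags: B1 = {3, 4, 6}  B2 = {2, 3, 6}  B3 = {1, 2, 6}  B4 = {1, 5, 6}
Tree: B1–B2, B2–B3, B3–B4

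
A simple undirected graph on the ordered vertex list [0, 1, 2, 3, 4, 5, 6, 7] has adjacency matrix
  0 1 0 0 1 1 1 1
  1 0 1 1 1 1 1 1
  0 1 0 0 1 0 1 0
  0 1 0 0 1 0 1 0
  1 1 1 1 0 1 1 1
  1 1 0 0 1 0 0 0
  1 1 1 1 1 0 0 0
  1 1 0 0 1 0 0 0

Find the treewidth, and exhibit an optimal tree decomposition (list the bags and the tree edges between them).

The largest bag has 4 vertices, giving width 3; this decomposition certifies tw(G) ≤ 3. Conversely, {0, 1, 4, 5} is a clique of size 4, and the vertices of any clique must share a bag in every tree decomposition; so some bag has ≥ 4 vertices and tw(G) ≥ 3. The upper and lower bounds meet at 3, so that is the treewidth.

Treewidth 3.
One such decomposition:
Bags: B1 = {0, 1, 4, 6}  B2 = {0, 1, 4, 5}  B3 = {1, 3, 4, 6}  B4 = {1, 2, 4, 6}  B5 = {0, 1, 4, 7}
Tree: B1–B2, B1–B3, B3–B4, B1–B5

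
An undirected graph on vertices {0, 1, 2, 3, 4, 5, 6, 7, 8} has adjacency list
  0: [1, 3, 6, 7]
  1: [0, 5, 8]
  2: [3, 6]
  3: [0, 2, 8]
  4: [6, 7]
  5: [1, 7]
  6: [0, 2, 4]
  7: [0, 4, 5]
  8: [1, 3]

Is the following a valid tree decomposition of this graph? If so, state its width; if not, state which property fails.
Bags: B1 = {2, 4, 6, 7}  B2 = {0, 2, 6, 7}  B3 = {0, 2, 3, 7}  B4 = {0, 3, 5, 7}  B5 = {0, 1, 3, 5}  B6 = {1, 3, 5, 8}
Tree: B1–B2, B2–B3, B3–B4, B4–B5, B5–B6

Checking the three conditions: (i) the bags cover all of {0, 1, 2, 3, 4, 5, 6, 7, 8}; (ii) for each edge, some bag contains both endpoints; (iii) the bags containing any fixed vertex form a subtree. All hold, so the decomposition is valid with width 4 − 1 = 3.

Yes; width 3.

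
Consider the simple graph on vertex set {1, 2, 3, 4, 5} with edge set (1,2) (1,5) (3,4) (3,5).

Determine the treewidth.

A width-1 tree decomposition is:
Bags: B1 = {1, 5}  B2 = {3, 5}  B3 = {1, 2}  B4 = {3, 4}
Tree: B1–B2, B1–B3, B2–B4
The largest bag has 2 vertices, giving width 1; this decomposition certifies tw(G) ≤ 1. G has an edge, so its treewidth is at least 1. The upper and lower bounds meet at 1, so that is the treewidth.

1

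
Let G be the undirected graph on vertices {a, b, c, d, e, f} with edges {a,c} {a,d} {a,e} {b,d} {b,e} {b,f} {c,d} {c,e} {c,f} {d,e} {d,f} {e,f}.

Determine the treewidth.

A width-3 tree decomposition is:
Bags: B1 = {c, d, e, f}  B2 = {b, d, e, f}  B3 = {a, c, d, e}
Tree: B1–B2, B1–B3
Each bag holds 4 vertices, so the decomposition has width 3, which upper-bounds the treewidth. Conversely, {a, c, d, e} is a clique of size 4, and the vertices of any clique must share a bag in every tree decomposition; so some bag has ≥ 4 vertices and tw(G) ≥ 3. Hence tw(G) = 3 exactly.

3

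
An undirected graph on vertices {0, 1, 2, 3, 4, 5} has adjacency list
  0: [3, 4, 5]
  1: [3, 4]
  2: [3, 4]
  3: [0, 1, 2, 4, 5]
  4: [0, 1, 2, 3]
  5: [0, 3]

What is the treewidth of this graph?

2

A width-2 tree decomposition is:
Bags: B1 = {0, 3, 4}  B2 = {0, 3, 5}  B3 = {1, 3, 4}  B4 = {2, 3, 4}
Tree: B1–B2, B1–B3, B3–B4
The largest bag has 3 vertices, giving width 2; this decomposition certifies tw(G) ≤ 2. Conversely, {0, 3, 4} is a clique of size 3, and the vertices of any clique must share a bag in every tree decomposition; so some bag has ≥ 3 vertices and tw(G) ≥ 2. Hence tw(G) = 2 exactly.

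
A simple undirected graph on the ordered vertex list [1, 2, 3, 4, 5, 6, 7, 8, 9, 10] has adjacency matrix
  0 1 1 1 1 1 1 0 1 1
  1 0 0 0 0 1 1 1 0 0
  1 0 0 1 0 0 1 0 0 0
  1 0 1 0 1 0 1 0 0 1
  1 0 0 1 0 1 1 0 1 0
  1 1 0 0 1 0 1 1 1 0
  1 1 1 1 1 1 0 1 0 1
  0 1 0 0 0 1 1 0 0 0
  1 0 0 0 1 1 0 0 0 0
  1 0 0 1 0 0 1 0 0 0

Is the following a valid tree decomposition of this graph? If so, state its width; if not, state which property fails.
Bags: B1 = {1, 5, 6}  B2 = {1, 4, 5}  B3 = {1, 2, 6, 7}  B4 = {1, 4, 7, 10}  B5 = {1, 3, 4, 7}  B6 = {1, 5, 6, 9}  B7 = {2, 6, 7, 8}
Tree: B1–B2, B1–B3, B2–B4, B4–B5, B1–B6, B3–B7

A tree decomposition must satisfy three properties: every vertex lies in some bag; for every edge, both endpoints lie together in some bag; and for every vertex, the bags containing it form a connected subtree. Here edge (7,5) lies in no bag, so the decomposition is invalid.

No — edge (7,5) lies in no bag.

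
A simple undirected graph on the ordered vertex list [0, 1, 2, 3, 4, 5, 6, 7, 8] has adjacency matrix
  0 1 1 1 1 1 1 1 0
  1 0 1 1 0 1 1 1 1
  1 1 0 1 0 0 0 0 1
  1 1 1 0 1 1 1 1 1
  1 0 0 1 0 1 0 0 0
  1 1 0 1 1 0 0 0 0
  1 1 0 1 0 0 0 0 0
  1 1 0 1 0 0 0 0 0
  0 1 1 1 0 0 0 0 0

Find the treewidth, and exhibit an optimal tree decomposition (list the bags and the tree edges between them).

Treewidth 3.
One such decomposition:
Bags: B1 = {0, 1, 3, 6}  B2 = {0, 1, 2, 3}  B3 = {0, 1, 3, 7}  B4 = {0, 1, 3, 5}  B5 = {0, 3, 4, 5}  B6 = {1, 2, 3, 8}
Tree: B1–B2, B2–B3, B3–B4, B4–B5, B2–B6

Each bag holds 4 vertices, so the decomposition has width 3, which upper-bounds the treewidth. For the lower bound, the 4 vertices {0, 1, 2, 3} are pairwise adjacent, and any tree decomposition puts a clique entirely inside one bag — forcing width ≥ 3. Therefore the treewidth is 3.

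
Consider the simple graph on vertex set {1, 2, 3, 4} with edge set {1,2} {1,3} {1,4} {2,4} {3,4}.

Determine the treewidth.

A width-2 tree decomposition is:
Bags: B1 = {1, 3, 4}  B2 = {1, 2, 4}
Tree: B1–B2
The largest bag has 3 vertices, giving width 2; this decomposition certifies tw(G) ≤ 2. On the other hand G contains the 3-clique {1, 2, 4}. A clique must lie in a single bag of any decomposition, so no decomposition can have width below 2. Hence tw(G) = 2 exactly.

2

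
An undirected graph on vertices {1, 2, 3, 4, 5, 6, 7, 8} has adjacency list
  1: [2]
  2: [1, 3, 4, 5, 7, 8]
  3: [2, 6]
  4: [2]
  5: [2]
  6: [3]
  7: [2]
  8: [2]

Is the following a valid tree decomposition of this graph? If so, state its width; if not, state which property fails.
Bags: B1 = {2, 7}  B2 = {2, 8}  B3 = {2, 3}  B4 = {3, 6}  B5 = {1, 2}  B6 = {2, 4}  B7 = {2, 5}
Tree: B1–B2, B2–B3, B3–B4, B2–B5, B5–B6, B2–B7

Yes; width 1.

Vertex coverage: the bags together contain {1, 2, 3, 4, 5, 6, 7, 8}, the full vertex set. Edge coverage: each edge of G has both endpoints in at least one bag. Running intersection: for every vertex, the bags containing it form a connected subtree. All three properties hold, so this is a valid tree decomposition of width max|bag| − 1 = 1, and hence tw(G) ≤ 1.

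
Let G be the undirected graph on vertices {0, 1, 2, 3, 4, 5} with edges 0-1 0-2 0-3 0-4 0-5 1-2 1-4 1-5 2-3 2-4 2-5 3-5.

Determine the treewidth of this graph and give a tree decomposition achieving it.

Treewidth 3.
Bags: B1 = {0, 2, 3, 5}  B2 = {0, 1, 2, 5}  B3 = {0, 1, 2, 4}
Tree: B1–B2, B2–B3

The largest bag has 4 vertices, giving width 3; this decomposition certifies tw(G) ≤ 3. On the other hand G contains the 4-clique {0, 1, 2, 4}. A clique must lie in a single bag of any decomposition, so no decomposition can have width below 3. Combining the bounds, tw(G) = 3.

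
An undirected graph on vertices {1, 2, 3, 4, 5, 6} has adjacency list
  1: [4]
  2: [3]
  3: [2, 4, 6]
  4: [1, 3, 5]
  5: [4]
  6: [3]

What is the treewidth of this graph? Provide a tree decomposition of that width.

Each bag holds 2 vertices, so the decomposition has width 1, which upper-bounds the treewidth. Since G has at least one edge (e.g. 3–4), it is not an edgeless graph, so tw(G) ≥ 1. The upper and lower bounds meet at 1, so that is the treewidth.

Treewidth 1.
One optimal decomposition is:
Bags: B1 = {3, 4}  B2 = {3, 6}  B3 = {1, 4}  B4 = {4, 5}  B5 = {2, 3}
Tree: B1–B2, B1–B3, B1–B4, B2–B5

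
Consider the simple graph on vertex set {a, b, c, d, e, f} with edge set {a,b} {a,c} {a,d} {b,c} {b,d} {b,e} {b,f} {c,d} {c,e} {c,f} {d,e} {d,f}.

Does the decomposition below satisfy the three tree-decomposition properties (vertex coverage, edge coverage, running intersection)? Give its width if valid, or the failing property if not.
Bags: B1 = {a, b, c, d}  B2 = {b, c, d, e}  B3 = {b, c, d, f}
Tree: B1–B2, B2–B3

Yes; width 3.

Vertex coverage: the bags together contain {a, b, c, d, e, f}, the full vertex set. Edge coverage: each edge of G has both endpoints in at least one bag. Running intersection: for every vertex, the bags containing it form a connected subtree. All three properties hold, so this is a valid tree decomposition of width max|bag| − 1 = 3, and hence tw(G) ≤ 3.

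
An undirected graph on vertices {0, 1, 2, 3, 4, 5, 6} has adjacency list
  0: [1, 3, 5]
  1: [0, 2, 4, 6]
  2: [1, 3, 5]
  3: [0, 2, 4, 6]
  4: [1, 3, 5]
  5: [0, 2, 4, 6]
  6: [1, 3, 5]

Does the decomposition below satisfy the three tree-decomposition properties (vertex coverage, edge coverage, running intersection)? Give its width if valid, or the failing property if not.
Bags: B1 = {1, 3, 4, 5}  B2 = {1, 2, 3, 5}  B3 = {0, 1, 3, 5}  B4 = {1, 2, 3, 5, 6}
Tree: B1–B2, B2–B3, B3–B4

No — bags containing vertex 2 are not connected in the tree.

A tree decomposition must satisfy three properties: every vertex lies in some bag; for every edge, both endpoints lie together in some bag; and for every vertex, the bags containing it form a connected subtree. Here bags containing vertex 2 are not connected in the tree, so the decomposition is invalid.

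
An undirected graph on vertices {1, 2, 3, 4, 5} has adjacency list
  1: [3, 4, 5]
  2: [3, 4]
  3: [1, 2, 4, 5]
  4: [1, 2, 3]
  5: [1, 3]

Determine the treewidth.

2

A width-2 tree decomposition is:
Bags: B1 = {1, 3, 4}  B2 = {1, 3, 5}  B3 = {2, 3, 4}
Tree: B1–B2, B1–B3
The largest bag has 3 vertices, giving width 2; this decomposition certifies tw(G) ≤ 2. On the other hand G contains the 3-clique {1, 3, 4}. A clique must lie in a single bag of any decomposition, so no decomposition can have width below 2. Therefore the treewidth is 2.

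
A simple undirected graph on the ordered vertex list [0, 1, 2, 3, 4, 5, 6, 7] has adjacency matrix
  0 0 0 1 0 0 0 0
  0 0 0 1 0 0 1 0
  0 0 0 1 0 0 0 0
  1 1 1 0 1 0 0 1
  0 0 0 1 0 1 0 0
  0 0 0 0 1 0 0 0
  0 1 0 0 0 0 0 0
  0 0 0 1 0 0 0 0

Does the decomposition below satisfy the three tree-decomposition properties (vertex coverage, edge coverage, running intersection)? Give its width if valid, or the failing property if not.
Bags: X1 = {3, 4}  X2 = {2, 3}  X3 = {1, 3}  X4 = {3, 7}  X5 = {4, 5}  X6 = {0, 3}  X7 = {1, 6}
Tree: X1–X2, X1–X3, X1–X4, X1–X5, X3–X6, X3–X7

Yes; width 1.

Checking the three conditions: (i) the bags cover all of {0, 1, 2, 3, 4, 5, 6, 7}; (ii) for each edge, some bag contains both endpoints; (iii) the bags containing any fixed vertex form a subtree. All hold, so the decomposition is valid with width 2 − 1 = 1.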